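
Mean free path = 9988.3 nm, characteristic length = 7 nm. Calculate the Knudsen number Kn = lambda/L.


Knudsen number Kn = lambda / L
Kn = 9988.3 / 7
Kn = 1426.9

1426.9


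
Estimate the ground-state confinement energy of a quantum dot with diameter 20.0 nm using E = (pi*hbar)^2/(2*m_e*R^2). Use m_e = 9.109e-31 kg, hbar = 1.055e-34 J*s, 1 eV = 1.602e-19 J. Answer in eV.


Radius R = 20.0/2 = 10 nm = 1e-08 m
E = (pi * 1.055e-34)^2 / (2 * 9.109e-31 * (1e-08)^2)
E(J) = 6.02981e-22
E = E(J) / 1.602e-19 = 0.0038 eV

0.0038


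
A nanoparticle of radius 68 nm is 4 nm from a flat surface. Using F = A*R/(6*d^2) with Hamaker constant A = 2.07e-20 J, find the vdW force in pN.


Convert to SI: R = 68 nm = 6.8e-08 m, d = 4 nm = 4e-09 m
F = A * R / (6 * d^2)
F = 2.07e-20 * 6.8e-08 / (6 * (4e-09)^2)
F = 1.46625e-11 N = 14.662 pN

14.662


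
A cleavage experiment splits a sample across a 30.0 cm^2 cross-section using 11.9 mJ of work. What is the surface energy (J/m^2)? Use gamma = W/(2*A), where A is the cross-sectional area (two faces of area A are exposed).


Convert: A = 30.0 cm^2 = 0.003 m^2, W = 11.9 mJ = 0.0119 J
Cleaving exposes two faces of area A, so total new surface = 2*A and gamma = W / (2*A)
gamma = 0.0119 / (2 * 0.003)
gamma = 1.983 J/m^2

1.983


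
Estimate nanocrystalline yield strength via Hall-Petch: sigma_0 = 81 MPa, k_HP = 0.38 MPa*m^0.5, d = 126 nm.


d = 126 nm = 1.26e-07 m
sqrt(d) = 0.0003549648
Hall-Petch contribution = k / sqrt(d) = 0.38 / 0.0003549648 = 1070.5 MPa
sigma = sigma_0 + k/sqrt(d) = 81 + 1070.5 = 1151.5 MPa

1151.5


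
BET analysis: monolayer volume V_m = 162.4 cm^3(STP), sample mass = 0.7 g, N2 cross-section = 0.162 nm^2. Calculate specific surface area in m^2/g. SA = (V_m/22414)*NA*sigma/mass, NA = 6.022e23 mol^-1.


Number of moles in monolayer = V_m / 22414 = 162.4 / 22414 = 0.00724547
Number of molecules = moles * NA = 0.00724547 * 6.022e23
SA = molecules * sigma / mass
SA = (162.4 / 22414) * 6.022e23 * 0.162e-18 / 0.7
SA = 1009.8 m^2/g

1009.8


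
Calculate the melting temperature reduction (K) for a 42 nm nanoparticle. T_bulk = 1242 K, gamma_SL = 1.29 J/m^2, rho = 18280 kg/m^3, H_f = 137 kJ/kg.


Radius R = 42/2 = 21 nm = 2.1e-08 m
Convert H_f = 137 kJ/kg = 137000 J/kg
dT = 2 * gamma_SL * T_bulk / (rho * H_f * R)
dT = 2 * 1.29 * 1242 / (18280 * 137000 * 2.1e-08)
dT = 60.9 K

60.9


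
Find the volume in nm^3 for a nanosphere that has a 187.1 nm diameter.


Radius r = 187.1/2 = 93.55 nm
Volume V = (4/3) * pi * r^3
V = (4/3) * pi * (93.55)^3
V = 3429414.54 nm^3

3429414.54


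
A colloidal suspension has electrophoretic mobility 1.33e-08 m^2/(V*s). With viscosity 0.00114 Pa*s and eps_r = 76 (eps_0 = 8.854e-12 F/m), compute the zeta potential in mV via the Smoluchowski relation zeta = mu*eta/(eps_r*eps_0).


Smoluchowski equation: zeta = mu * eta / (eps_r * eps_0)
zeta = 1.33e-08 * 0.00114 / (76 * 8.854e-12)
zeta = 0.022532 V = 22.53 mV

22.53


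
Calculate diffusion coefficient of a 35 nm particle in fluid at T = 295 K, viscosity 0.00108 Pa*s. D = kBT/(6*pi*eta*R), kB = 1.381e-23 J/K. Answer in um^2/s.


Radius R = 35/2 = 17.5 nm = 1.75e-08 m
D = kB*T / (6*pi*eta*R)
D = 1.381e-23 * 295 / (6 * pi * 0.00108 * 1.75e-08)
D = 1.14354e-11 m^2/s = 11.435 um^2/s

11.435


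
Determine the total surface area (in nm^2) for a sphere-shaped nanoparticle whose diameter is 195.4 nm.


Radius r = 195.4/2 = 97.7 nm
Surface area SA = 4 * pi * r^2
SA = 4 * pi * (97.7)^2
SA = 119949.65 nm^2

119949.65


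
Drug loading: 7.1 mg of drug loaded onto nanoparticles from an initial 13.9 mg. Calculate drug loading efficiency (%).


Drug loading efficiency = (drug loaded / drug initial) * 100
DLE = 7.1 / 13.9 * 100
DLE = 0.5108 * 100
DLE = 51.08%

51.08


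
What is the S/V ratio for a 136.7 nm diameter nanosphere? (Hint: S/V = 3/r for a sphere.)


Radius r = 136.7/2 = 68.35 nm
S/V = 3 / r = 3 / 68.35
S/V = 0.0439 nm^-1

0.0439


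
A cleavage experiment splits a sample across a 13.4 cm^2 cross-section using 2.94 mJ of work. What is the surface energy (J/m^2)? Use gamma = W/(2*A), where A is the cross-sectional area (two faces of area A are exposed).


Convert: A = 13.4 cm^2 = 0.00134 m^2, W = 2.94 mJ = 0.00294 J
Cleaving exposes two faces of area A, so total new surface = 2*A and gamma = W / (2*A)
gamma = 0.00294 / (2 * 0.00134)
gamma = 1.097 J/m^2

1.097


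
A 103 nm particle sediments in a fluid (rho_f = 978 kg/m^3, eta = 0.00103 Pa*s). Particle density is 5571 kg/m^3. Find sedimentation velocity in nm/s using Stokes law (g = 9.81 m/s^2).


Radius R = 103/2 nm = 5.15e-08 m
Density difference = 5571 - 978 = 4593 kg/m^3
v = 2 * R^2 * (rho_p - rho_f) * g / (9 * eta)
v = 2 * (5.15e-08)^2 * 4593 * 9.81 / (9 * 0.00103)
v = 2.57828e-08 m/s = 25.7828 nm/s

25.7828


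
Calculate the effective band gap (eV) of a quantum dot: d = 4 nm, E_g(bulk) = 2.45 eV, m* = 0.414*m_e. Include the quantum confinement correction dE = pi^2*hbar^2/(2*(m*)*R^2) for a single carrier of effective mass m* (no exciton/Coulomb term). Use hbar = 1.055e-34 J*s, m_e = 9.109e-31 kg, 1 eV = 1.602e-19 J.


Radius R = 4/2 nm = 2e-09 m
Confinement energy dE = pi^2 * hbar^2 / (2 * m_eff * m_e * R^2)
dE = pi^2 * (1.055e-34)^2 / (2 * 0.414 * 9.109e-31 * (2e-09)^2) J, divided by 1.602e-19 J/eV
dE = 0.2273 eV
Total band gap = E_g(bulk) + dE = 2.45 + 0.2273 = 2.6773 eV

2.6773


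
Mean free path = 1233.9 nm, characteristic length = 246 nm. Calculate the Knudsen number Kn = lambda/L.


Knudsen number Kn = lambda / L
Kn = 1233.9 / 246
Kn = 5.0159

5.0159


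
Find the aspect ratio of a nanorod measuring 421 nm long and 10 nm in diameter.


Aspect ratio AR = length / diameter
AR = 421 / 10
AR = 42.1

42.1


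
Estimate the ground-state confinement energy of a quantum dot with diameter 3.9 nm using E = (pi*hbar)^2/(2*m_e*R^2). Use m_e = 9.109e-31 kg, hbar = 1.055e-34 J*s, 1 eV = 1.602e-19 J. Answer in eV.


Radius R = 3.9/2 = 1.95 nm = 1.95e-09 m
E = (pi * 1.055e-34)^2 / (2 * 9.109e-31 * (1.95e-09)^2)
E(J) = 1.58575e-20
E = E(J) / 1.602e-19 = 0.099 eV

0.099


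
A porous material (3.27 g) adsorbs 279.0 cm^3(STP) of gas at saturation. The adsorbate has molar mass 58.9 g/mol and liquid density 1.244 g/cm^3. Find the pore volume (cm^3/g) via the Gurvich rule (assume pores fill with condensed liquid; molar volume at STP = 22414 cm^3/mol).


Moles adsorbed n = V_ads / 22414 = 279.0 / 22414 = 1.244758e-02 mol
Liquid volume V_liq = n * M / rho_liq = 1.244758e-02 * 58.9 / 1.244 = 0.58936 cm^3
Specific pore volume V_pore = V_liq / m_sample = 0.58936 / 3.27
V_pore = 0.1802 cm^3/g

0.1802


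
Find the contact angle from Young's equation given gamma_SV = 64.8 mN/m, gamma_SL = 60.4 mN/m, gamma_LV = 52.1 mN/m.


cos(theta) = (gamma_SV - gamma_SL) / gamma_LV
cos(theta) = (64.8 - 60.4) / 52.1
cos(theta) = 0.084453
theta = arccos(0.084453) = 85.16 degrees

85.16


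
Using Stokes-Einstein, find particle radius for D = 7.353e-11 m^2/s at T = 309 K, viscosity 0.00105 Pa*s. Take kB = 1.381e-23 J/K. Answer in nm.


Stokes-Einstein: R = kB*T / (6*pi*eta*D)
R = 1.381e-23 * 309 / (6 * pi * 0.00105 * 7.353e-11)
R = 2.93222e-09 m = 2.93 nm

2.93


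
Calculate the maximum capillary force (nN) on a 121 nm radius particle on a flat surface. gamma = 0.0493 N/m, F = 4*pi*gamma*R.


Convert radius: R = 121 nm = 1.21e-07 m
F = 4 * pi * gamma * R
F = 4 * pi * 0.0493 * 1.21e-07
F = 7.49622e-08 N = 74.9622 nN

74.9622


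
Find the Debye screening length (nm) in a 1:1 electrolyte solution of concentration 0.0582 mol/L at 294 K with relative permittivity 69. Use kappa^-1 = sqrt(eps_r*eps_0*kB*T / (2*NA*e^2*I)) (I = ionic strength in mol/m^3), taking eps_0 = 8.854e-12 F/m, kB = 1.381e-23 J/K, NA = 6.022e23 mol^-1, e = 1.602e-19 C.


Ionic strength I = 0.0582 * 1^2 * 1000 = 58.2 mol/m^3
kappa^-1 = sqrt(69 * 8.854e-12 * 1.381e-23 * 294 / (2 * 6.022e23 * (1.602e-19)^2 * 58.2))
kappa^-1 = 1.174 nm

1.174


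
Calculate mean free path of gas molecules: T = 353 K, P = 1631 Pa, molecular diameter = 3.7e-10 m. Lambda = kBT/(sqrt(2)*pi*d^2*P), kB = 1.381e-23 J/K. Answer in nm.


Mean free path: lambda = kB*T / (sqrt(2) * pi * d^2 * P)
lambda = 1.381e-23 * 353 / (sqrt(2) * pi * (3.7e-10)^2 * 1631)
lambda = 4.91412e-06 m
lambda = 4914.12 nm

4914.12


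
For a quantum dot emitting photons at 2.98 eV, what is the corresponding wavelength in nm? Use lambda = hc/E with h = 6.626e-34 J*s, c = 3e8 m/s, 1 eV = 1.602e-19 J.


Convert energy: E = 2.98 eV = 2.98 * 1.602e-19 = 4.77396e-19 J
lambda = h*c / E = 6.626e-34 * 3e8 / 4.77396e-19
lambda = 4.16384e-07 m = 416.4 nm

416.4


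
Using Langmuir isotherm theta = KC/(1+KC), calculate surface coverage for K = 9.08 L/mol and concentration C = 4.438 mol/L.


Langmuir isotherm: theta = K*C / (1 + K*C)
K*C = 9.08 * 4.438 = 40.29704
theta = 40.29704 / (1 + 40.29704) = 40.29704 / 41.29704
theta = 0.9758

0.9758


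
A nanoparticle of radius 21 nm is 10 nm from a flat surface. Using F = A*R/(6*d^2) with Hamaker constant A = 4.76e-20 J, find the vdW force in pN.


Convert to SI: R = 21 nm = 2.1e-08 m, d = 10 nm = 1e-08 m
F = A * R / (6 * d^2)
F = 4.76e-20 * 2.1e-08 / (6 * (1e-08)^2)
F = 1.666e-12 N = 1.666 pN

1.666


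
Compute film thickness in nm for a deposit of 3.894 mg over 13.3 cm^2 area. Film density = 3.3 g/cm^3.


Convert: m = 3.894 mg = 3.8940e-06 kg, A = 13.3 cm^2 = 1.3300e-03 m^2, rho = 3.3 g/cm^3 = 3300 kg/m^3
t = m / (A * rho)
t = 3.8940e-06 / (1.3300e-03 * 3300)
t = 8.8722e-07 m = 887.2 nm

887.2


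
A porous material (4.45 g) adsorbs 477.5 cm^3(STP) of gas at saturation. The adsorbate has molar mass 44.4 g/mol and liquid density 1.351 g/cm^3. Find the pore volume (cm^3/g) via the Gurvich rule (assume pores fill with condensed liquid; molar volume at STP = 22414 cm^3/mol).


Moles adsorbed n = V_ads / 22414 = 477.5 / 22414 = 2.130365e-02 mol
Liquid volume V_liq = n * M / rho_liq = 2.130365e-02 * 44.4 / 1.351 = 0.70013 cm^3
Specific pore volume V_pore = V_liq / m_sample = 0.70013 / 4.45
V_pore = 0.1573 cm^3/g

0.1573


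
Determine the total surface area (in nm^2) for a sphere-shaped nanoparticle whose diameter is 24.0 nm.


Radius r = 24.0/2 = 12 nm
Surface area SA = 4 * pi * r^2
SA = 4 * pi * (12)^2
SA = 1809.56 nm^2

1809.56


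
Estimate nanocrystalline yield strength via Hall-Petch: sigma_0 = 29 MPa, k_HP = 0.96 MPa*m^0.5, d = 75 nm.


d = 75 nm = 7.5e-08 m
sqrt(d) = 0.0002738613
Hall-Petch contribution = k / sqrt(d) = 0.96 / 0.0002738613 = 3505.4 MPa
sigma = sigma_0 + k/sqrt(d) = 29 + 3505.4 = 3534.4 MPa

3534.4


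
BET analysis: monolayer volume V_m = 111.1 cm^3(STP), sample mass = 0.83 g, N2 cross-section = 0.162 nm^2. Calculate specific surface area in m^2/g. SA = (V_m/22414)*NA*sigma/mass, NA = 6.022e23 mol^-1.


Number of moles in monolayer = V_m / 22414 = 111.1 / 22414 = 0.00495672
Number of molecules = moles * NA = 0.00495672 * 6.022e23
SA = molecules * sigma / mass
SA = (111.1 / 22414) * 6.022e23 * 0.162e-18 / 0.83
SA = 582.6 m^2/g

582.6


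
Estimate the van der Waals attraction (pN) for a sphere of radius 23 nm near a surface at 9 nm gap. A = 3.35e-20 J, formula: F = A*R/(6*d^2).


Convert to SI: R = 23 nm = 2.3e-08 m, d = 9 nm = 9e-09 m
F = A * R / (6 * d^2)
F = 3.35e-20 * 2.3e-08 / (6 * (9e-09)^2)
F = 1.58539e-12 N = 1.585 pN

1.585


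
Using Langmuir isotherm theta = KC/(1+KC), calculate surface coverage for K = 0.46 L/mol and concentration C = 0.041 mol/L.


Langmuir isotherm: theta = K*C / (1 + K*C)
K*C = 0.46 * 0.041 = 0.01886
theta = 0.01886 / (1 + 0.01886) = 0.01886 / 1.01886
theta = 0.0185

0.0185


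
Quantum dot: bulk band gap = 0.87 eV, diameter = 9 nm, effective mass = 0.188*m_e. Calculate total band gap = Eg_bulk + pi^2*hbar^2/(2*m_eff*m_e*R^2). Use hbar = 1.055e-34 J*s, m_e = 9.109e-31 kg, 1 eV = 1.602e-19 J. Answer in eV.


Radius R = 9/2 nm = 4.5e-09 m
Confinement energy dE = pi^2 * hbar^2 / (2 * m_eff * m_e * R^2)
dE = pi^2 * (1.055e-34)^2 / (2 * 0.188 * 9.109e-31 * (4.5e-09)^2) J, divided by 1.602e-19 J/eV
dE = 0.0989 eV
Total band gap = E_g(bulk) + dE = 0.87 + 0.0989 = 0.9689 eV

0.9689


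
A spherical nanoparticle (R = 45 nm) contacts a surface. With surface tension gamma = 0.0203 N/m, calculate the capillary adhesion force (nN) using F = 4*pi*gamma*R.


Convert radius: R = 45 nm = 4.5e-08 m
F = 4 * pi * gamma * R
F = 4 * pi * 0.0203 * 4.5e-08
F = 1.14794e-08 N = 11.4794 nN

11.4794


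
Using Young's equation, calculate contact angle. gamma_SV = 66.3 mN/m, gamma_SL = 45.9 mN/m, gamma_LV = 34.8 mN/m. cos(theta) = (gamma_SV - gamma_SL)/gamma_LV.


cos(theta) = (gamma_SV - gamma_SL) / gamma_LV
cos(theta) = (66.3 - 45.9) / 34.8
cos(theta) = 0.586207
theta = arccos(0.586207) = 54.11 degrees

54.11


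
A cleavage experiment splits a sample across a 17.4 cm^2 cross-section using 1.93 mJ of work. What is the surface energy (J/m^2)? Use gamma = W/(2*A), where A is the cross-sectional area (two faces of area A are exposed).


Convert: A = 17.4 cm^2 = 0.00174 m^2, W = 1.93 mJ = 0.00193 J
Cleaving exposes two faces of area A, so total new surface = 2*A and gamma = W / (2*A)
gamma = 0.00193 / (2 * 0.00174)
gamma = 0.555 J/m^2

0.555


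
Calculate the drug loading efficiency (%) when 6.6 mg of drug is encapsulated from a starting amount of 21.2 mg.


Drug loading efficiency = (drug loaded / drug initial) * 100
DLE = 6.6 / 21.2 * 100
DLE = 0.3113 * 100
DLE = 31.13%

31.13


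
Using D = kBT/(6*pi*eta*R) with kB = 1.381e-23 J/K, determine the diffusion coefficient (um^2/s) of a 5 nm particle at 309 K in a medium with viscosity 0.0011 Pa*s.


Radius R = 5/2 = 2.5 nm = 2.5e-09 m
D = kB*T / (6*pi*eta*R)
D = 1.381e-23 * 309 / (6 * pi * 0.0011 * 2.5e-09)
D = 8.23225e-11 m^2/s = 82.322 um^2/s

82.322


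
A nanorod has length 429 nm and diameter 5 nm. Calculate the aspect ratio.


Aspect ratio AR = length / diameter
AR = 429 / 5
AR = 85.8

85.8


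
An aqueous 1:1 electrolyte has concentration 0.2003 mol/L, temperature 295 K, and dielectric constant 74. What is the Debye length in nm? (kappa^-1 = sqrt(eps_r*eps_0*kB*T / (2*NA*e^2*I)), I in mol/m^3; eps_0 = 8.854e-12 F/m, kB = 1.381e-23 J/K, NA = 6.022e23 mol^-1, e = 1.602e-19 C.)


Ionic strength I = 0.2003 * 1^2 * 1000 = 200.3 mol/m^3
kappa^-1 = sqrt(74 * 8.854e-12 * 1.381e-23 * 295 / (2 * 6.022e23 * (1.602e-19)^2 * 200.3))
kappa^-1 = 0.657 nm

0.657


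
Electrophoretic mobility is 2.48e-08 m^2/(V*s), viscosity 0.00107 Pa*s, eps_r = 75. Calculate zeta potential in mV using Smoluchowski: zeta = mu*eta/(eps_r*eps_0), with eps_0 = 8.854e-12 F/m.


Smoluchowski equation: zeta = mu * eta / (eps_r * eps_0)
zeta = 2.48e-08 * 0.00107 / (75 * 8.854e-12)
zeta = 0.039961 V = 39.96 mV

39.96


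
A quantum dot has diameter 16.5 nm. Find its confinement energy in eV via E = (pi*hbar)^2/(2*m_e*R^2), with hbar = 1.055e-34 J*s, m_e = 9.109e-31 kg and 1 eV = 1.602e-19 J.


Radius R = 16.5/2 = 8.25 nm = 8.25e-09 m
E = (pi * 1.055e-34)^2 / (2 * 9.109e-31 * (8.25e-09)^2)
E(J) = 8.85923e-22
E = E(J) / 1.602e-19 = 0.0055 eV

0.0055


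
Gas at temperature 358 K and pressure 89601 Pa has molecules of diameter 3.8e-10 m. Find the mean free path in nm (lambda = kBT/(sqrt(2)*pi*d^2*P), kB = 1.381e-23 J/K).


Mean free path: lambda = kB*T / (sqrt(2) * pi * d^2 * P)
lambda = 1.381e-23 * 358 / (sqrt(2) * pi * (3.8e-10)^2 * 89601)
lambda = 8.60066e-08 m
lambda = 86.01 nm

86.01


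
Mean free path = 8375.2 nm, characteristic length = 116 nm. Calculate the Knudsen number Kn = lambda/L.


Knudsen number Kn = lambda / L
Kn = 8375.2 / 116
Kn = 72.2

72.2


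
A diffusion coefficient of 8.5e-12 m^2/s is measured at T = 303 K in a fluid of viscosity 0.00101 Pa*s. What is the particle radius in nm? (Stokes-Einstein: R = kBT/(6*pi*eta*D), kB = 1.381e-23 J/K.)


Stokes-Einstein: R = kB*T / (6*pi*eta*D)
R = 1.381e-23 * 303 / (6 * pi * 0.00101 * 8.5e-12)
R = 2.5858e-08 m = 25.86 nm

25.86


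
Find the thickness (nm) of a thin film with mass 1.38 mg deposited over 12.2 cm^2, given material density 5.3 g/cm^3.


Convert: m = 1.38 mg = 1.3800e-06 kg, A = 12.2 cm^2 = 1.2200e-03 m^2, rho = 5.3 g/cm^3 = 5300 kg/m^3
t = m / (A * rho)
t = 1.3800e-06 / (1.2200e-03 * 5300)
t = 2.1342e-07 m = 213.4 nm

213.4


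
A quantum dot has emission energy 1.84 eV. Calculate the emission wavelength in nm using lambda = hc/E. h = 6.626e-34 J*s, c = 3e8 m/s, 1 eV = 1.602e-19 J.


Convert energy: E = 1.84 eV = 1.84 * 1.602e-19 = 2.94768e-19 J
lambda = h*c / E = 6.626e-34 * 3e8 / 2.94768e-19
lambda = 6.74361e-07 m = 674.4 nm

674.4


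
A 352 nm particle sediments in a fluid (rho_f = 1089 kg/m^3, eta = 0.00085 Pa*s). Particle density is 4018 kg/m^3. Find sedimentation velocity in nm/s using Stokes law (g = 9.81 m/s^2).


Radius R = 352/2 nm = 1.76e-07 m
Density difference = 4018 - 1089 = 2929 kg/m^3
v = 2 * R^2 * (rho_p - rho_f) * g / (9 * eta)
v = 2 * (1.76e-07)^2 * 2929 * 9.81 / (9 * 0.00085)
v = 2.32692e-07 m/s = 232.6924 nm/s

232.6924


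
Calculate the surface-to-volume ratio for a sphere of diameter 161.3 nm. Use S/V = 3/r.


Radius r = 161.3/2 = 80.65 nm
S/V = 3 / r = 3 / 80.65
S/V = 0.0372 nm^-1

0.0372


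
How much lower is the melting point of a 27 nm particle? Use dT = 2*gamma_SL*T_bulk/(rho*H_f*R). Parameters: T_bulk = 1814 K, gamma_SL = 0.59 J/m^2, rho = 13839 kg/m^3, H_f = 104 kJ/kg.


Radius R = 27/2 = 13.5 nm = 1.35e-08 m
Convert H_f = 104 kJ/kg = 104000 J/kg
dT = 2 * gamma_SL * T_bulk / (rho * H_f * R)
dT = 2 * 0.59 * 1814 / (13839 * 104000 * 1.35e-08)
dT = 110.2 K

110.2


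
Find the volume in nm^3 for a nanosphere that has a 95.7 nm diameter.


Radius r = 95.7/2 = 47.85 nm
Volume V = (4/3) * pi * r^3
V = (4/3) * pi * (47.85)^3
V = 458917.31 nm^3

458917.31


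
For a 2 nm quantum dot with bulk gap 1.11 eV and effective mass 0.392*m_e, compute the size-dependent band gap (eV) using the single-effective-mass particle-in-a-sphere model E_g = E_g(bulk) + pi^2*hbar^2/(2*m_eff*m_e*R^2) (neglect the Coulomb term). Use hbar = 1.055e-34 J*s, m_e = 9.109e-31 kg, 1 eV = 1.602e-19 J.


Radius R = 2/2 nm = 1e-09 m
Confinement energy dE = pi^2 * hbar^2 / (2 * m_eff * m_e * R^2)
dE = pi^2 * (1.055e-34)^2 / (2 * 0.392 * 9.109e-31 * (1e-09)^2) J, divided by 1.602e-19 J/eV
dE = 0.9602 eV
Total band gap = E_g(bulk) + dE = 1.11 + 0.9602 = 2.0702 eV

2.0702


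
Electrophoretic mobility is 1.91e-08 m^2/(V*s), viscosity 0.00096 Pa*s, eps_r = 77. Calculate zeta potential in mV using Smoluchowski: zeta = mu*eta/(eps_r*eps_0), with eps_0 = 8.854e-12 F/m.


Smoluchowski equation: zeta = mu * eta / (eps_r * eps_0)
zeta = 1.91e-08 * 0.00096 / (77 * 8.854e-12)
zeta = 0.026895 V = 26.9 mV

26.9


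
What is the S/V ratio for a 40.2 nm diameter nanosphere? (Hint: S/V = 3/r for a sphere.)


Radius r = 40.2/2 = 20.1 nm
S/V = 3 / r = 3 / 20.1
S/V = 0.1493 nm^-1

0.1493


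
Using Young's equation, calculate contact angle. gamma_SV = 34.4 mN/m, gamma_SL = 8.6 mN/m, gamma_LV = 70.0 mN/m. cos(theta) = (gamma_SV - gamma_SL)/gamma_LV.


cos(theta) = (gamma_SV - gamma_SL) / gamma_LV
cos(theta) = (34.4 - 8.6) / 70.0
cos(theta) = 0.368571
theta = arccos(0.368571) = 68.37 degrees

68.37


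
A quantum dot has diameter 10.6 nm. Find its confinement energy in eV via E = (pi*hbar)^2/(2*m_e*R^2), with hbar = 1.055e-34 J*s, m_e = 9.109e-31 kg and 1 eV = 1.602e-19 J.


Radius R = 10.6/2 = 5.3 nm = 5.3e-09 m
E = (pi * 1.055e-34)^2 / (2 * 9.109e-31 * (5.3e-09)^2)
E(J) = 2.14661e-21
E = E(J) / 1.602e-19 = 0.0134 eV

0.0134


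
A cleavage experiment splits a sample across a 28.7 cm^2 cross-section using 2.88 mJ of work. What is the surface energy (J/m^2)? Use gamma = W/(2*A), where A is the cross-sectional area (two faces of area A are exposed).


Convert: A = 28.7 cm^2 = 0.00287 m^2, W = 2.88 mJ = 0.00288 J
Cleaving exposes two faces of area A, so total new surface = 2*A and gamma = W / (2*A)
gamma = 0.00288 / (2 * 0.00287)
gamma = 0.502 J/m^2

0.502


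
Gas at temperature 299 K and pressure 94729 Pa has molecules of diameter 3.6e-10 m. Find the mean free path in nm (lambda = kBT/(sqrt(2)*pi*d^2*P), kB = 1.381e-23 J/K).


Mean free path: lambda = kB*T / (sqrt(2) * pi * d^2 * P)
lambda = 1.381e-23 * 299 / (sqrt(2) * pi * (3.6e-10)^2 * 94729)
lambda = 7.57028e-08 m
lambda = 75.7 nm

75.7


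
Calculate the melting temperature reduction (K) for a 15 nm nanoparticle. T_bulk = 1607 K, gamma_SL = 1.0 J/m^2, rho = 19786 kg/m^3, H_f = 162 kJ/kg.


Radius R = 15/2 = 7.5 nm = 7.5e-09 m
Convert H_f = 162 kJ/kg = 162000 J/kg
dT = 2 * gamma_SL * T_bulk / (rho * H_f * R)
dT = 2 * 1.0 * 1607 / (19786 * 162000 * 7.5e-09)
dT = 133.7 K

133.7


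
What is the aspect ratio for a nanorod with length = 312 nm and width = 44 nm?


Aspect ratio AR = length / diameter
AR = 312 / 44
AR = 7.09

7.09


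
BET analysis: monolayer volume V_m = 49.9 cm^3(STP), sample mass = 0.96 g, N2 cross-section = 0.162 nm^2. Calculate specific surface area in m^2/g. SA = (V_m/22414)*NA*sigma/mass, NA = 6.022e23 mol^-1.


Number of moles in monolayer = V_m / 22414 = 49.9 / 22414 = 0.00222629
Number of molecules = moles * NA = 0.00222629 * 6.022e23
SA = molecules * sigma / mass
SA = (49.9 / 22414) * 6.022e23 * 0.162e-18 / 0.96
SA = 226.2 m^2/g

226.2


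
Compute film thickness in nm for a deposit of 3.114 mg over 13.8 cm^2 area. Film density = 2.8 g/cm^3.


Convert: m = 3.114 mg = 3.1140e-06 kg, A = 13.8 cm^2 = 1.3800e-03 m^2, rho = 2.8 g/cm^3 = 2800 kg/m^3
t = m / (A * rho)
t = 3.1140e-06 / (1.3800e-03 * 2800)
t = 8.0590e-07 m = 805.9 nm

805.9


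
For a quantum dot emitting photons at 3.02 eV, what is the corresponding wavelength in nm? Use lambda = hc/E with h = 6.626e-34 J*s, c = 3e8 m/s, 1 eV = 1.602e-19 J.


Convert energy: E = 3.02 eV = 3.02 * 1.602e-19 = 4.83804e-19 J
lambda = h*c / E = 6.626e-34 * 3e8 / 4.83804e-19
lambda = 4.10869e-07 m = 410.9 nm

410.9


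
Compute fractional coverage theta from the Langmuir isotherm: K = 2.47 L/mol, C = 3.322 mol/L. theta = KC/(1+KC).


Langmuir isotherm: theta = K*C / (1 + K*C)
K*C = 2.47 * 3.322 = 8.20534
theta = 8.20534 / (1 + 8.20534) = 8.20534 / 9.20534
theta = 0.8914

0.8914


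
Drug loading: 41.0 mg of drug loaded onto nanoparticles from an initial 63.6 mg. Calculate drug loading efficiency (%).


Drug loading efficiency = (drug loaded / drug initial) * 100
DLE = 41.0 / 63.6 * 100
DLE = 0.6447 * 100
DLE = 64.47%

64.47


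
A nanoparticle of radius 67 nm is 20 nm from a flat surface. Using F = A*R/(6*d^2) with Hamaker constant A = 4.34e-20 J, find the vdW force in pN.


Convert to SI: R = 67 nm = 6.7e-08 m, d = 20 nm = 2e-08 m
F = A * R / (6 * d^2)
F = 4.34e-20 * 6.7e-08 / (6 * (2e-08)^2)
F = 1.21158e-12 N = 1.212 pN

1.212


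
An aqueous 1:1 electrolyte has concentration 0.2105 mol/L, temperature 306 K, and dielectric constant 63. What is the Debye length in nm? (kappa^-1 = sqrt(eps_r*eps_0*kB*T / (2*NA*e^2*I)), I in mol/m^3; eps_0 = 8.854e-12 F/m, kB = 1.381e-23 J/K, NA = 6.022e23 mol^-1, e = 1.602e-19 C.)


Ionic strength I = 0.2105 * 1^2 * 1000 = 210.5 mol/m^3
kappa^-1 = sqrt(63 * 8.854e-12 * 1.381e-23 * 306 / (2 * 6.022e23 * (1.602e-19)^2 * 210.5))
kappa^-1 = 0.602 nm

0.602


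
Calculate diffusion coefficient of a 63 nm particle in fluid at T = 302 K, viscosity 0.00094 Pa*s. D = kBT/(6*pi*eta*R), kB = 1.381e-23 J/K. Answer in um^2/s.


Radius R = 63/2 = 31.5 nm = 3.15e-08 m
D = kB*T / (6*pi*eta*R)
D = 1.381e-23 * 302 / (6 * pi * 0.00094 * 3.15e-08)
D = 7.47242e-12 m^2/s = 7.472 um^2/s

7.472


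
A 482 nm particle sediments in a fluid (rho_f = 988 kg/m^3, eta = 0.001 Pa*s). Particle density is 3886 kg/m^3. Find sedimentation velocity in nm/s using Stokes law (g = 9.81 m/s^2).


Radius R = 482/2 nm = 2.41e-07 m
Density difference = 3886 - 988 = 2898 kg/m^3
v = 2 * R^2 * (rho_p - rho_f) * g / (9 * eta)
v = 2 * (2.41e-07)^2 * 2898 * 9.81 / (9 * 0.001)
v = 3.66935e-07 m/s = 366.9348 nm/s

366.9348


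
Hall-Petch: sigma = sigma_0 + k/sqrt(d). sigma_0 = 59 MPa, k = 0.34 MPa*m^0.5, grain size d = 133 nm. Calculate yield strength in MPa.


d = 133 nm = 1.33e-07 m
sqrt(d) = 0.0003646917
Hall-Petch contribution = k / sqrt(d) = 0.34 / 0.0003646917 = 932.3 MPa
sigma = sigma_0 + k/sqrt(d) = 59 + 932.3 = 991.3 MPa

991.3


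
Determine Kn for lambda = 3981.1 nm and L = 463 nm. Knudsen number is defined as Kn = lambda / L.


Knudsen number Kn = lambda / L
Kn = 3981.1 / 463
Kn = 8.5985

8.5985


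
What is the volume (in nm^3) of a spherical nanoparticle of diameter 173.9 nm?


Radius r = 173.9/2 = 86.95 nm
Volume V = (4/3) * pi * r^3
V = (4/3) * pi * (86.95)^3
V = 2753577.91 nm^3

2753577.91


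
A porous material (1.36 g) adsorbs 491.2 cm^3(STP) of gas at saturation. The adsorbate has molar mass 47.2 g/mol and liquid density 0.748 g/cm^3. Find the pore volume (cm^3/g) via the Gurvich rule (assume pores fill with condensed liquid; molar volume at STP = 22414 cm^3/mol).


Moles adsorbed n = V_ads / 22414 = 491.2 / 22414 = 2.191487e-02 mol
Liquid volume V_liq = n * M / rho_liq = 2.191487e-02 * 47.2 / 0.748 = 1.38286 cm^3
Specific pore volume V_pore = V_liq / m_sample = 1.38286 / 1.36
V_pore = 1.0168 cm^3/g

1.0168


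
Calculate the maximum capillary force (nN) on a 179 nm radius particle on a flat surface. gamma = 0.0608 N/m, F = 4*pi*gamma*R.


Convert radius: R = 179 nm = 1.79e-07 m
F = 4 * pi * gamma * R
F = 4 * pi * 0.0608 * 1.79e-07
F = 1.36762e-07 N = 136.7623 nN

136.7623


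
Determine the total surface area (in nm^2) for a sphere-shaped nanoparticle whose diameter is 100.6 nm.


Radius r = 100.6/2 = 50.3 nm
Surface area SA = 4 * pi * r^2
SA = 4 * pi * (50.3)^2
SA = 31794.05 nm^2

31794.05


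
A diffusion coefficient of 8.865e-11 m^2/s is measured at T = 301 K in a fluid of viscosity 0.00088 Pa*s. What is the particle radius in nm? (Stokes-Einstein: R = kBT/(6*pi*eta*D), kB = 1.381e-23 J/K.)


Stokes-Einstein: R = kB*T / (6*pi*eta*D)
R = 1.381e-23 * 301 / (6 * pi * 0.00088 * 8.865e-11)
R = 2.82682e-09 m = 2.83 nm

2.83


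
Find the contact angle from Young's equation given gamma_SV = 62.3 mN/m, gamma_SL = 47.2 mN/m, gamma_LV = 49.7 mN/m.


cos(theta) = (gamma_SV - gamma_SL) / gamma_LV
cos(theta) = (62.3 - 47.2) / 49.7
cos(theta) = 0.303823
theta = arccos(0.303823) = 72.31 degrees

72.31


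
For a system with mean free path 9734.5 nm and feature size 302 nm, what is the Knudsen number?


Knudsen number Kn = lambda / L
Kn = 9734.5 / 302
Kn = 32.2334

32.2334


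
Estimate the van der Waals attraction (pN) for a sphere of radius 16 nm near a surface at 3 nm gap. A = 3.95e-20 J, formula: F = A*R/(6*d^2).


Convert to SI: R = 16 nm = 1.6e-08 m, d = 3 nm = 3e-09 m
F = A * R / (6 * d^2)
F = 3.95e-20 * 1.6e-08 / (6 * (3e-09)^2)
F = 1.17037e-11 N = 11.704 pN

11.704


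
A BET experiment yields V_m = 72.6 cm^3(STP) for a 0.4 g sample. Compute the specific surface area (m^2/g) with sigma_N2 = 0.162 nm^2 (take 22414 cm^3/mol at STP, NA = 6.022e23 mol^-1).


Number of moles in monolayer = V_m / 22414 = 72.6 / 22414 = 0.00323905
Number of molecules = moles * NA = 0.00323905 * 6.022e23
SA = molecules * sigma / mass
SA = (72.6 / 22414) * 6.022e23 * 0.162e-18 / 0.4
SA = 790.0 m^2/g

790.0


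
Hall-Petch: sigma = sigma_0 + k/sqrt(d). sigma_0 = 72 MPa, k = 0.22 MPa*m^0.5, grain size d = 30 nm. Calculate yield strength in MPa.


d = 30 nm = 3e-08 m
sqrt(d) = 0.0001732051
Hall-Petch contribution = k / sqrt(d) = 0.22 / 0.0001732051 = 1270.2 MPa
sigma = sigma_0 + k/sqrt(d) = 72 + 1270.2 = 1342.2 MPa

1342.2


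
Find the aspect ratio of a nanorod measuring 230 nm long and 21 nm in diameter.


Aspect ratio AR = length / diameter
AR = 230 / 21
AR = 10.95

10.95


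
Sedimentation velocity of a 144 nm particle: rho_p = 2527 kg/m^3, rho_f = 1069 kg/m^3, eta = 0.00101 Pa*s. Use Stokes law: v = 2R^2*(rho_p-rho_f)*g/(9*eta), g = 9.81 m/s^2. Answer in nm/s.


Radius R = 144/2 nm = 7.2e-08 m
Density difference = 2527 - 1069 = 1458 kg/m^3
v = 2 * R^2 * (rho_p - rho_f) * g / (9 * eta)
v = 2 * (7.2e-08)^2 * 1458 * 9.81 / (9 * 0.00101)
v = 1.63139e-08 m/s = 16.3139 nm/s

16.3139


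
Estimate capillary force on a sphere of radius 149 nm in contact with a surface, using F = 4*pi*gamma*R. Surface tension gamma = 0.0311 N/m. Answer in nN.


Convert radius: R = 149 nm = 1.49e-07 m
F = 4 * pi * gamma * R
F = 4 * pi * 0.0311 * 1.49e-07
F = 5.82313e-08 N = 58.2313 nN

58.2313


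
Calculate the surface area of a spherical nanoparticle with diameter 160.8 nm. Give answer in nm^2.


Radius r = 160.8/2 = 80.4 nm
Surface area SA = 4 * pi * r^2
SA = 4 * pi * (80.4)^2
SA = 81231.03 nm^2

81231.03


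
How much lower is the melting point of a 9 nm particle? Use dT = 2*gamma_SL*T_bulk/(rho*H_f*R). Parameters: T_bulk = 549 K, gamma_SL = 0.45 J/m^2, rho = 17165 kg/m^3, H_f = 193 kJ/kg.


Radius R = 9/2 = 4.5 nm = 4.5e-09 m
Convert H_f = 193 kJ/kg = 193000 J/kg
dT = 2 * gamma_SL * T_bulk / (rho * H_f * R)
dT = 2 * 0.45 * 549 / (17165 * 193000 * 4.5e-09)
dT = 33.1 K

33.1


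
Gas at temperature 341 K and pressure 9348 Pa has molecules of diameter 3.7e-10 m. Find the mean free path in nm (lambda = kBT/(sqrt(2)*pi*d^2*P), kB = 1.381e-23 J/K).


Mean free path: lambda = kB*T / (sqrt(2) * pi * d^2 * P)
lambda = 1.381e-23 * 341 / (sqrt(2) * pi * (3.7e-10)^2 * 9348)
lambda = 8.28249e-07 m
lambda = 828.25 nm

828.25


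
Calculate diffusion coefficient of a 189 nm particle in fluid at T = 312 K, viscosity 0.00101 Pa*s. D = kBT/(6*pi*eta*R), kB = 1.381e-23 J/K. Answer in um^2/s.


Radius R = 189/2 = 94.5 nm = 9.45e-08 m
D = kB*T / (6*pi*eta*R)
D = 1.381e-23 * 312 / (6 * pi * 0.00101 * 9.45e-08)
D = 2.39494e-12 m^2/s = 2.395 um^2/s

2.395


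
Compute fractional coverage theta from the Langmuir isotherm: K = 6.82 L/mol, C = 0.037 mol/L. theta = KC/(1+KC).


Langmuir isotherm: theta = K*C / (1 + K*C)
K*C = 6.82 * 0.037 = 0.25234
theta = 0.25234 / (1 + 0.25234) = 0.25234 / 1.25234
theta = 0.2015

0.2015


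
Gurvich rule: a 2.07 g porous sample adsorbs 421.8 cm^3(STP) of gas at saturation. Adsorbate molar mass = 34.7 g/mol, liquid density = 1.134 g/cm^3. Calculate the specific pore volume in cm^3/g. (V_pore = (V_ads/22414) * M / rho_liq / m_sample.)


Moles adsorbed n = V_ads / 22414 = 421.8 / 22414 = 1.881860e-02 mol
Liquid volume V_liq = n * M / rho_liq = 1.881860e-02 * 34.7 / 1.134 = 0.57584 cm^3
Specific pore volume V_pore = V_liq / m_sample = 0.57584 / 2.07
V_pore = 0.2782 cm^3/g

0.2782


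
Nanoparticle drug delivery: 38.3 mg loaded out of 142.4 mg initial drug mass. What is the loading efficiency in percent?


Drug loading efficiency = (drug loaded / drug initial) * 100
DLE = 38.3 / 142.4 * 100
DLE = 0.269 * 100
DLE = 26.9%

26.9


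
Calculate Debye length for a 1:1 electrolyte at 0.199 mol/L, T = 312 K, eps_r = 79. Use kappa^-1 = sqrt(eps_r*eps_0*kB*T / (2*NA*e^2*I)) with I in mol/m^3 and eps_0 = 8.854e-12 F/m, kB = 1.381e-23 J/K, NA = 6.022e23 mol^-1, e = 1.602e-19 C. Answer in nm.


Ionic strength I = 0.199 * 1^2 * 1000 = 199 mol/m^3
kappa^-1 = sqrt(79 * 8.854e-12 * 1.381e-23 * 312 / (2 * 6.022e23 * (1.602e-19)^2 * 199))
kappa^-1 = 0.7 nm

0.7


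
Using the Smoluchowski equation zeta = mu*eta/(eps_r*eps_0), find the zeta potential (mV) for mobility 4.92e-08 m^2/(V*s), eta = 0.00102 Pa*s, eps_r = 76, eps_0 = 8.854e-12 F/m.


Smoluchowski equation: zeta = mu * eta / (eps_r * eps_0)
zeta = 4.92e-08 * 0.00102 / (76 * 8.854e-12)
zeta = 0.074578 V = 74.58 mV

74.58


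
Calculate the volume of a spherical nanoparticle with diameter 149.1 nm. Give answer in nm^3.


Radius r = 149.1/2 = 74.55 nm
Volume V = (4/3) * pi * r^3
V = (4/3) * pi * (74.55)^3
V = 1735527.71 nm^3

1735527.71


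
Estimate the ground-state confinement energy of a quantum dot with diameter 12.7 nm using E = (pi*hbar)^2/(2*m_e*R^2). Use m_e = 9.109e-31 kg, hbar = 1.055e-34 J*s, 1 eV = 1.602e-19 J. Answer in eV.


Radius R = 12.7/2 = 6.35 nm = 6.35e-09 m
E = (pi * 1.055e-34)^2 / (2 * 9.109e-31 * (6.35e-09)^2)
E(J) = 1.4954e-21
E = E(J) / 1.602e-19 = 0.0093 eV

0.0093


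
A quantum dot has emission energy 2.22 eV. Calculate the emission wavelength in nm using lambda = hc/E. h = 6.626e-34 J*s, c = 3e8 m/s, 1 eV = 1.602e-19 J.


Convert energy: E = 2.22 eV = 2.22 * 1.602e-19 = 3.55644e-19 J
lambda = h*c / E = 6.626e-34 * 3e8 / 3.55644e-19
lambda = 5.5893e-07 m = 558.9 nm

558.9


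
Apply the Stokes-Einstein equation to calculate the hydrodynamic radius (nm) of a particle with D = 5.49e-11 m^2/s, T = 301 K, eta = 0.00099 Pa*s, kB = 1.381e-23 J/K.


Stokes-Einstein: R = kB*T / (6*pi*eta*D)
R = 1.381e-23 * 301 / (6 * pi * 0.00099 * 5.49e-11)
R = 4.05743e-09 m = 4.06 nm

4.06


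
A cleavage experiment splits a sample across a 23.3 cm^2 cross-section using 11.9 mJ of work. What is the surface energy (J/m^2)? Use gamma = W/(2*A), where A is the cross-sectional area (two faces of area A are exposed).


Convert: A = 23.3 cm^2 = 0.00233 m^2, W = 11.9 mJ = 0.0119 J
Cleaving exposes two faces of area A, so total new surface = 2*A and gamma = W / (2*A)
gamma = 0.0119 / (2 * 0.00233)
gamma = 2.554 J/m^2

2.554


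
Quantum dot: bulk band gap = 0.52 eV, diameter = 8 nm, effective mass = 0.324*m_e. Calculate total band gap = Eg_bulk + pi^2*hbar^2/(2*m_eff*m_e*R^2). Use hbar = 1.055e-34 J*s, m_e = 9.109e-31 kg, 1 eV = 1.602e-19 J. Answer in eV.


Radius R = 8/2 nm = 4e-09 m
Confinement energy dE = pi^2 * hbar^2 / (2 * m_eff * m_e * R^2)
dE = pi^2 * (1.055e-34)^2 / (2 * 0.324 * 9.109e-31 * (4e-09)^2) J, divided by 1.602e-19 J/eV
dE = 0.0726 eV
Total band gap = E_g(bulk) + dE = 0.52 + 0.0726 = 0.5926 eV

0.5926


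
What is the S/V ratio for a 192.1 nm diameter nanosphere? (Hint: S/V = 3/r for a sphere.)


Radius r = 192.1/2 = 96.05 nm
S/V = 3 / r = 3 / 96.05
S/V = 0.0312 nm^-1

0.0312


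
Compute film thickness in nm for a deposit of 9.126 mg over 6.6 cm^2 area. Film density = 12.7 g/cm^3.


Convert: m = 9.126 mg = 9.1260e-06 kg, A = 6.6 cm^2 = 6.6000e-04 m^2, rho = 12.7 g/cm^3 = 12700 kg/m^3
t = m / (A * rho)
t = 9.1260e-06 / (6.6000e-04 * 12700)
t = 1.0888e-06 m = 1088.8 nm

1088.8


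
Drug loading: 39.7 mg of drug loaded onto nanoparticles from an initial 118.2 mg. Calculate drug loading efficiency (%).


Drug loading efficiency = (drug loaded / drug initial) * 100
DLE = 39.7 / 118.2 * 100
DLE = 0.3359 * 100
DLE = 33.59%

33.59


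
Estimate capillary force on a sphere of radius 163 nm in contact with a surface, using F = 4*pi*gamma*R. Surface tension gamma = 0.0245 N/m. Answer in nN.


Convert radius: R = 163 nm = 1.63e-07 m
F = 4 * pi * gamma * R
F = 4 * pi * 0.0245 * 1.63e-07
F = 5.01838e-08 N = 50.1838 nN

50.1838


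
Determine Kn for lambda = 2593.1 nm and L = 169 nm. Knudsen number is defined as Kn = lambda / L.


Knudsen number Kn = lambda / L
Kn = 2593.1 / 169
Kn = 15.3438

15.3438


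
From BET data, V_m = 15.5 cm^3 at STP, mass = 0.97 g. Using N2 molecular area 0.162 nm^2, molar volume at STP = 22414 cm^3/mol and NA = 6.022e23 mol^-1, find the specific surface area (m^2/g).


Number of moles in monolayer = V_m / 22414 = 15.5 / 22414 = 0.00069153
Number of molecules = moles * NA = 0.00069153 * 6.022e23
SA = molecules * sigma / mass
SA = (15.5 / 22414) * 6.022e23 * 0.162e-18 / 0.97
SA = 69.5 m^2/g

69.5


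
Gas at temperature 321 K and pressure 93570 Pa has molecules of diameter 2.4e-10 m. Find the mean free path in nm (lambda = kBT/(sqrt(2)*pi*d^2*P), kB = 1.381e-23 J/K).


Mean free path: lambda = kB*T / (sqrt(2) * pi * d^2 * P)
lambda = 1.381e-23 * 321 / (sqrt(2) * pi * (2.4e-10)^2 * 93570)
lambda = 1.85129e-07 m
lambda = 185.13 nm

185.13


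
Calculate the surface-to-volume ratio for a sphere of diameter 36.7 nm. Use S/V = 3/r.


Radius r = 36.7/2 = 18.35 nm
S/V = 3 / r = 3 / 18.35
S/V = 0.1635 nm^-1

0.1635


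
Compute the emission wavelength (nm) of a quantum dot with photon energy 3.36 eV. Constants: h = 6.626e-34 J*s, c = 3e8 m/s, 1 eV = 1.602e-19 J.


Convert energy: E = 3.36 eV = 3.36 * 1.602e-19 = 5.38272e-19 J
lambda = h*c / E = 6.626e-34 * 3e8 / 5.38272e-19
lambda = 3.69293e-07 m = 369.3 nm

369.3


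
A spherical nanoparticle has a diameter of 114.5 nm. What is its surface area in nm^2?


Radius r = 114.5/2 = 57.25 nm
Surface area SA = 4 * pi * r^2
SA = 4 * pi * (57.25)^2
SA = 41187.07 nm^2

41187.07


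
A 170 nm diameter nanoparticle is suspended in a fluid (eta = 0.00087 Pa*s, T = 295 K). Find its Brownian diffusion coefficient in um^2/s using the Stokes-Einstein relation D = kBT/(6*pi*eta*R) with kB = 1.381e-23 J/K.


Radius R = 170/2 = 85 nm = 8.5e-08 m
D = kB*T / (6*pi*eta*R)
D = 1.381e-23 * 295 / (6 * pi * 0.00087 * 8.5e-08)
D = 2.92265e-12 m^2/s = 2.923 um^2/s

2.923


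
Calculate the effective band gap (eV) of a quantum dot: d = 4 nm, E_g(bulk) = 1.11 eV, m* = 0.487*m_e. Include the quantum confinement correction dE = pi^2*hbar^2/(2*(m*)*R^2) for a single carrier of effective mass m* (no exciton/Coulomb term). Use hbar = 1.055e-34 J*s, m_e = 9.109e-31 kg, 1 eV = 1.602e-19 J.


Radius R = 4/2 nm = 2e-09 m
Confinement energy dE = pi^2 * hbar^2 / (2 * m_eff * m_e * R^2)
dE = pi^2 * (1.055e-34)^2 / (2 * 0.487 * 9.109e-31 * (2e-09)^2) J, divided by 1.602e-19 J/eV
dE = 0.1932 eV
Total band gap = E_g(bulk) + dE = 1.11 + 0.1932 = 1.3032 eV

1.3032


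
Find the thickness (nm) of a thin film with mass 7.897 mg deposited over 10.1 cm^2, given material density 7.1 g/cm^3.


Convert: m = 7.897 mg = 7.8970e-06 kg, A = 10.1 cm^2 = 1.0100e-03 m^2, rho = 7.1 g/cm^3 = 7100 kg/m^3
t = m / (A * rho)
t = 7.8970e-06 / (1.0100e-03 * 7100)
t = 1.1012e-06 m = 1101.2 nm

1101.2


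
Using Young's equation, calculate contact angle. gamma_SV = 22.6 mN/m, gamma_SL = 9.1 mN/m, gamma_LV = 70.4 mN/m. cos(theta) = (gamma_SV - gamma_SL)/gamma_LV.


cos(theta) = (gamma_SV - gamma_SL) / gamma_LV
cos(theta) = (22.6 - 9.1) / 70.4
cos(theta) = 0.191761
theta = arccos(0.191761) = 78.94 degrees

78.94


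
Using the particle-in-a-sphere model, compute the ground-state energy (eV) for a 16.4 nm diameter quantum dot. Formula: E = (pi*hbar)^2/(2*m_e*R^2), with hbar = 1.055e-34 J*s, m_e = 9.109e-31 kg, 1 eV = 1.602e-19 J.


Radius R = 16.4/2 = 8.2 nm = 8.2e-09 m
E = (pi * 1.055e-34)^2 / (2 * 9.109e-31 * (8.2e-09)^2)
E(J) = 8.9676e-22
E = E(J) / 1.602e-19 = 0.0056 eV

0.0056


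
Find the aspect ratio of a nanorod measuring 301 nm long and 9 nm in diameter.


Aspect ratio AR = length / diameter
AR = 301 / 9
AR = 33.44

33.44


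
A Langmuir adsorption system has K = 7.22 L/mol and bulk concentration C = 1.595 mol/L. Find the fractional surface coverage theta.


Langmuir isotherm: theta = K*C / (1 + K*C)
K*C = 7.22 * 1.595 = 11.5159
theta = 11.5159 / (1 + 11.5159) = 11.5159 / 12.5159
theta = 0.9201

0.9201


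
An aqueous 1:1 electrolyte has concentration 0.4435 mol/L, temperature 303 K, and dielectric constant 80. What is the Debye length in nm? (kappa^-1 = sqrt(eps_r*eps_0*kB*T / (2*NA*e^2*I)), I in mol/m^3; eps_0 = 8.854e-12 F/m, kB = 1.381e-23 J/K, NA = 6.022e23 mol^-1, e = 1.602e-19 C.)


Ionic strength I = 0.4435 * 1^2 * 1000 = 443.5 mol/m^3
kappa^-1 = sqrt(80 * 8.854e-12 * 1.381e-23 * 303 / (2 * 6.022e23 * (1.602e-19)^2 * 443.5))
kappa^-1 = 0.465 nm

0.465


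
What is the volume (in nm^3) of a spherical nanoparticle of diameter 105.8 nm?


Radius r = 105.8/2 = 52.9 nm
Volume V = (4/3) * pi * r^3
V = (4/3) * pi * (52.9)^3
V = 620091.28 nm^3

620091.28


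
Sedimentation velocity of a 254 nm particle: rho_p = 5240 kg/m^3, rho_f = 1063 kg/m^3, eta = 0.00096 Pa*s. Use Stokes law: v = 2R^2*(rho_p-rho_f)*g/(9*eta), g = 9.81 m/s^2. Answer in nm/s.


Radius R = 254/2 nm = 1.27e-07 m
Density difference = 5240 - 1063 = 4177 kg/m^3
v = 2 * R^2 * (rho_p - rho_f) * g / (9 * eta)
v = 2 * (1.27e-07)^2 * 4177 * 9.81 / (9 * 0.00096)
v = 1.52988e-07 m/s = 152.9879 nm/s

152.9879
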